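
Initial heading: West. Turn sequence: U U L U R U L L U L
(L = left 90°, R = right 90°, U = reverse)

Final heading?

Start: West
  U (U-turn (180°)) -> East
  U (U-turn (180°)) -> West
  L (left (90° counter-clockwise)) -> South
  U (U-turn (180°)) -> North
  R (right (90° clockwise)) -> East
  U (U-turn (180°)) -> West
  L (left (90° counter-clockwise)) -> South
  L (left (90° counter-clockwise)) -> East
  U (U-turn (180°)) -> West
  L (left (90° counter-clockwise)) -> South
Final: South

Answer: Final heading: South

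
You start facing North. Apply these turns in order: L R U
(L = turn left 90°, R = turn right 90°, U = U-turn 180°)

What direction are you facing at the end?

Start: North
  L (left (90° counter-clockwise)) -> West
  R (right (90° clockwise)) -> North
  U (U-turn (180°)) -> South
Final: South

Answer: Final heading: South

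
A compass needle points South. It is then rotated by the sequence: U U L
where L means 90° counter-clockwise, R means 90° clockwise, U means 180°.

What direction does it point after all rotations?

Answer: Final heading: East

Derivation:
Start: South
  U (U-turn (180°)) -> North
  U (U-turn (180°)) -> South
  L (left (90° counter-clockwise)) -> East
Final: East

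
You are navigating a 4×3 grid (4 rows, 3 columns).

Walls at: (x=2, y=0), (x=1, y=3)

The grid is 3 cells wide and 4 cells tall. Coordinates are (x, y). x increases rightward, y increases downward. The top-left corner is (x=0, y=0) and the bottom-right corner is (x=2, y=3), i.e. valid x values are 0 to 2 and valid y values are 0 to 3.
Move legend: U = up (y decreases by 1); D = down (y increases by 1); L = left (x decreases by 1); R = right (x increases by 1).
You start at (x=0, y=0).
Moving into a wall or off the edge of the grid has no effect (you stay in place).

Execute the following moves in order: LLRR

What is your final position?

Start: (x=0, y=0)
  L (left): blocked, stay at (x=0, y=0)
  L (left): blocked, stay at (x=0, y=0)
  R (right): (x=0, y=0) -> (x=1, y=0)
  R (right): blocked, stay at (x=1, y=0)
Final: (x=1, y=0)

Answer: Final position: (x=1, y=0)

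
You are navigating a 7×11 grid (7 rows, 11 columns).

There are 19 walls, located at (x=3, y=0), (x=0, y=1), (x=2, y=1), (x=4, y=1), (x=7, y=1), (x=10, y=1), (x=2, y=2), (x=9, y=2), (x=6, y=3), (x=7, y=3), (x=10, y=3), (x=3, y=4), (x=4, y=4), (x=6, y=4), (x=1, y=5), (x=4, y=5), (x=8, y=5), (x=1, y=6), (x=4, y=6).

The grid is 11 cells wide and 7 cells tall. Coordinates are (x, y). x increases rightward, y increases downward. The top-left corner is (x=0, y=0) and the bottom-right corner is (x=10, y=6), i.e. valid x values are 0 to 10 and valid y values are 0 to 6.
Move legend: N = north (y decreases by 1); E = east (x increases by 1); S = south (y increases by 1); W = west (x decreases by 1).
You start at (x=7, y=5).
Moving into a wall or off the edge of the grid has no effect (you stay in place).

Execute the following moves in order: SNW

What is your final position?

Answer: Final position: (x=6, y=5)

Derivation:
Start: (x=7, y=5)
  S (south): (x=7, y=5) -> (x=7, y=6)
  N (north): (x=7, y=6) -> (x=7, y=5)
  W (west): (x=7, y=5) -> (x=6, y=5)
Final: (x=6, y=5)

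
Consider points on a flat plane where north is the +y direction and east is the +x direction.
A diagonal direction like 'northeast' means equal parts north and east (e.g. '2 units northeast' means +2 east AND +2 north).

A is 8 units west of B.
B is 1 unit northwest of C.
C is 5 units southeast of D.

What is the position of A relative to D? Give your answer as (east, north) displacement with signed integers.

Place D at the origin (east=0, north=0).
  C is 5 units southeast of D: delta (east=+5, north=-5); C at (east=5, north=-5).
  B is 1 unit northwest of C: delta (east=-1, north=+1); B at (east=4, north=-4).
  A is 8 units west of B: delta (east=-8, north=+0); A at (east=-4, north=-4).
Therefore A relative to D: (east=-4, north=-4).

Answer: A is at (east=-4, north=-4) relative to D.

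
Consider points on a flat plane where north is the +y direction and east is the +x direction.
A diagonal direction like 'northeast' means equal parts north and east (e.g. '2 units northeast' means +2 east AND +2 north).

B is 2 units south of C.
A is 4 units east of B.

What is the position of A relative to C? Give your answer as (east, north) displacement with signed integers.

Place C at the origin (east=0, north=0).
  B is 2 units south of C: delta (east=+0, north=-2); B at (east=0, north=-2).
  A is 4 units east of B: delta (east=+4, north=+0); A at (east=4, north=-2).
Therefore A relative to C: (east=4, north=-2).

Answer: A is at (east=4, north=-2) relative to C.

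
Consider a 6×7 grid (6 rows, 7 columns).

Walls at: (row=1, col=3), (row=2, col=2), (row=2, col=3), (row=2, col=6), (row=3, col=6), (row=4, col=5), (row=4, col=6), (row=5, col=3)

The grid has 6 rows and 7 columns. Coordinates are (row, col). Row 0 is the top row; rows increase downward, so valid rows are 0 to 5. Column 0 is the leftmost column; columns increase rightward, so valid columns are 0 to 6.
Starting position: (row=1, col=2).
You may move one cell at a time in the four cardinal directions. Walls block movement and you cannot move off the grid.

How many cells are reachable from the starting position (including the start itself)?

BFS flood-fill from (row=1, col=2):
  Distance 0: (row=1, col=2)
  Distance 1: (row=0, col=2), (row=1, col=1)
  Distance 2: (row=0, col=1), (row=0, col=3), (row=1, col=0), (row=2, col=1)
  Distance 3: (row=0, col=0), (row=0, col=4), (row=2, col=0), (row=3, col=1)
  Distance 4: (row=0, col=5), (row=1, col=4), (row=3, col=0), (row=3, col=2), (row=4, col=1)
  Distance 5: (row=0, col=6), (row=1, col=5), (row=2, col=4), (row=3, col=3), (row=4, col=0), (row=4, col=2), (row=5, col=1)
  Distance 6: (row=1, col=6), (row=2, col=5), (row=3, col=4), (row=4, col=3), (row=5, col=0), (row=5, col=2)
  Distance 7: (row=3, col=5), (row=4, col=4)
  Distance 8: (row=5, col=4)
  Distance 9: (row=5, col=5)
  Distance 10: (row=5, col=6)
Total reachable: 34 (grid has 34 open cells total)

Answer: Reachable cells: 34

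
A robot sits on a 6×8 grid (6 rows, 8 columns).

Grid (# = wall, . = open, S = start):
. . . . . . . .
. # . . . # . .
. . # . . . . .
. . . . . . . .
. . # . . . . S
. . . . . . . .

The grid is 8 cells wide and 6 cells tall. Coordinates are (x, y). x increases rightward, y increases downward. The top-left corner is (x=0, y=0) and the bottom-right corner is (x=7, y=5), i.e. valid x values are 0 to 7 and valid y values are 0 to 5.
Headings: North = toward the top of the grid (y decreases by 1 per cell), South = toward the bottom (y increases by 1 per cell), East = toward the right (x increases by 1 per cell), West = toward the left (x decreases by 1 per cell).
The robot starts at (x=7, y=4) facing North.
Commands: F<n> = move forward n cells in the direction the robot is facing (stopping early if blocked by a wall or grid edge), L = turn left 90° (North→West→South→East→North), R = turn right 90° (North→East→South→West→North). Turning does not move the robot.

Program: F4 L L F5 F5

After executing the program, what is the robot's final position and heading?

Start: (x=7, y=4), facing North
  F4: move forward 4, now at (x=7, y=0)
  L: turn left, now facing West
  L: turn left, now facing South
  F5: move forward 5, now at (x=7, y=5)
  F5: move forward 0/5 (blocked), now at (x=7, y=5)
Final: (x=7, y=5), facing South

Answer: Final position: (x=7, y=5), facing South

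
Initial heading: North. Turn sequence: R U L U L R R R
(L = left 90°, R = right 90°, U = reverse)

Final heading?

Start: North
  R (right (90° clockwise)) -> East
  U (U-turn (180°)) -> West
  L (left (90° counter-clockwise)) -> South
  U (U-turn (180°)) -> North
  L (left (90° counter-clockwise)) -> West
  R (right (90° clockwise)) -> North
  R (right (90° clockwise)) -> East
  R (right (90° clockwise)) -> South
Final: South

Answer: Final heading: South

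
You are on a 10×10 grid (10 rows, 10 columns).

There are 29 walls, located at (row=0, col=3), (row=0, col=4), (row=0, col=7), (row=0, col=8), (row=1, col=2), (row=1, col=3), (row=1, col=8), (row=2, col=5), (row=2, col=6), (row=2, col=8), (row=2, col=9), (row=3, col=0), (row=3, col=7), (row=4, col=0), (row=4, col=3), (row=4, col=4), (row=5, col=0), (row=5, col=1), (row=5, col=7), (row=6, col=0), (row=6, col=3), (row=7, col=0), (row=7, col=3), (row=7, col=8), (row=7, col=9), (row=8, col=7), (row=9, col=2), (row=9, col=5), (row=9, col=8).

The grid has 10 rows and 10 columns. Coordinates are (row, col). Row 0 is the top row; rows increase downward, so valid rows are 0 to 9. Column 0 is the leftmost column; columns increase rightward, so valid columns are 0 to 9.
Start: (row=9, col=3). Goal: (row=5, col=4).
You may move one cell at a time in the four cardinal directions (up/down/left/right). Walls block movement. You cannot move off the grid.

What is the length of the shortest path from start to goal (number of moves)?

Answer: Shortest path length: 5

Derivation:
BFS from (row=9, col=3) until reaching (row=5, col=4):
  Distance 0: (row=9, col=3)
  Distance 1: (row=8, col=3), (row=9, col=4)
  Distance 2: (row=8, col=2), (row=8, col=4)
  Distance 3: (row=7, col=2), (row=7, col=4), (row=8, col=1), (row=8, col=5)
  Distance 4: (row=6, col=2), (row=6, col=4), (row=7, col=1), (row=7, col=5), (row=8, col=0), (row=8, col=6), (row=9, col=1)
  Distance 5: (row=5, col=2), (row=5, col=4), (row=6, col=1), (row=6, col=5), (row=7, col=6), (row=9, col=0), (row=9, col=6)  <- goal reached here
One shortest path (5 moves): (row=9, col=3) -> (row=9, col=4) -> (row=8, col=4) -> (row=7, col=4) -> (row=6, col=4) -> (row=5, col=4)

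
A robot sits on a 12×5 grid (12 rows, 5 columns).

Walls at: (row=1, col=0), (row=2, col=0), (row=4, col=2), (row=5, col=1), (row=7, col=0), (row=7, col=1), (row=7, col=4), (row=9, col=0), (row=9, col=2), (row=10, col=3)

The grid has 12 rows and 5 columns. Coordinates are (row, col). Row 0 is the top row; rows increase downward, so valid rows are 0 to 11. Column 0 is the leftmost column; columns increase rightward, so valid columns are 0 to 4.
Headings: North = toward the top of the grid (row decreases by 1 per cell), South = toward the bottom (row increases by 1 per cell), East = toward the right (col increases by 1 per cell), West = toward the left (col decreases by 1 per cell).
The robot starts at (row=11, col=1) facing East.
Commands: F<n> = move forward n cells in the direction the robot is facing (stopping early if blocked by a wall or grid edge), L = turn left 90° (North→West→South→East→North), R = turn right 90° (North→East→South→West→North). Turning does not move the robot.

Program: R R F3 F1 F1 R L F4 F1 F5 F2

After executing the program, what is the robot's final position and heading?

Start: (row=11, col=1), facing East
  R: turn right, now facing South
  R: turn right, now facing West
  F3: move forward 1/3 (blocked), now at (row=11, col=0)
  F1: move forward 0/1 (blocked), now at (row=11, col=0)
  F1: move forward 0/1 (blocked), now at (row=11, col=0)
  R: turn right, now facing North
  L: turn left, now facing West
  F4: move forward 0/4 (blocked), now at (row=11, col=0)
  F1: move forward 0/1 (blocked), now at (row=11, col=0)
  F5: move forward 0/5 (blocked), now at (row=11, col=0)
  F2: move forward 0/2 (blocked), now at (row=11, col=0)
Final: (row=11, col=0), facing West

Answer: Final position: (row=11, col=0), facing West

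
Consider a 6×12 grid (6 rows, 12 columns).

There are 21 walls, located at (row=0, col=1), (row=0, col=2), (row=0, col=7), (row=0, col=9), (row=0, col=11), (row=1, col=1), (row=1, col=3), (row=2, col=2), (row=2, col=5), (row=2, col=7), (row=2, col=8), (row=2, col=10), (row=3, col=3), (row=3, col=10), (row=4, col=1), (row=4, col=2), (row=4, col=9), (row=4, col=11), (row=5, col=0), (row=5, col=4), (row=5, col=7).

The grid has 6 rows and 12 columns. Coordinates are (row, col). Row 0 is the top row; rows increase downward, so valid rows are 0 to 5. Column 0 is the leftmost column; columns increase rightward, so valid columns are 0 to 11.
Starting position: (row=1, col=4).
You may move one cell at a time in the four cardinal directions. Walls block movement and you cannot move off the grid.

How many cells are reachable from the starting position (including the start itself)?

BFS flood-fill from (row=1, col=4):
  Distance 0: (row=1, col=4)
  Distance 1: (row=0, col=4), (row=1, col=5), (row=2, col=4)
  Distance 2: (row=0, col=3), (row=0, col=5), (row=1, col=6), (row=2, col=3), (row=3, col=4)
  Distance 3: (row=0, col=6), (row=1, col=7), (row=2, col=6), (row=3, col=5), (row=4, col=4)
  Distance 4: (row=1, col=8), (row=3, col=6), (row=4, col=3), (row=4, col=5)
  Distance 5: (row=0, col=8), (row=1, col=9), (row=3, col=7), (row=4, col=6), (row=5, col=3), (row=5, col=5)
  Distance 6: (row=1, col=10), (row=2, col=9), (row=3, col=8), (row=4, col=7), (row=5, col=2), (row=5, col=6)
  Distance 7: (row=0, col=10), (row=1, col=11), (row=3, col=9), (row=4, col=8), (row=5, col=1)
  Distance 8: (row=2, col=11), (row=5, col=8)
  Distance 9: (row=3, col=11), (row=5, col=9)
  Distance 10: (row=5, col=10)
  Distance 11: (row=4, col=10), (row=5, col=11)
Total reachable: 42 (grid has 51 open cells total)

Answer: Reachable cells: 42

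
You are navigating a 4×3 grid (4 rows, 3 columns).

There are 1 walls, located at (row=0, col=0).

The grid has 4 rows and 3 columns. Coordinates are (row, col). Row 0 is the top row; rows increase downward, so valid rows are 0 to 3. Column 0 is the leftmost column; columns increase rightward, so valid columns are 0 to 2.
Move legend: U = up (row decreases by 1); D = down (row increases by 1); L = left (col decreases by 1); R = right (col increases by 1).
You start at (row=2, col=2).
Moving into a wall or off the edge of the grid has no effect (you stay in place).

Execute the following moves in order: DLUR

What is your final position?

Answer: Final position: (row=2, col=2)

Derivation:
Start: (row=2, col=2)
  D (down): (row=2, col=2) -> (row=3, col=2)
  L (left): (row=3, col=2) -> (row=3, col=1)
  U (up): (row=3, col=1) -> (row=2, col=1)
  R (right): (row=2, col=1) -> (row=2, col=2)
Final: (row=2, col=2)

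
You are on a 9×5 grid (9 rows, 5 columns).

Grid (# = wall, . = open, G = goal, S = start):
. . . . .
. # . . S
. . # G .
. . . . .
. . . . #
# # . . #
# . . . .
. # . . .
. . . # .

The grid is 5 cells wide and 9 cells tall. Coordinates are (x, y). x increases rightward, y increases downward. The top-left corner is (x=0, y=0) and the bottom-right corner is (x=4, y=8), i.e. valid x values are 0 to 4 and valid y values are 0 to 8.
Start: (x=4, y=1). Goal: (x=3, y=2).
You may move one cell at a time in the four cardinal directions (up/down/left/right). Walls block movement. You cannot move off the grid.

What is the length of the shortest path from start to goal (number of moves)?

Answer: Shortest path length: 2

Derivation:
BFS from (x=4, y=1) until reaching (x=3, y=2):
  Distance 0: (x=4, y=1)
  Distance 1: (x=4, y=0), (x=3, y=1), (x=4, y=2)
  Distance 2: (x=3, y=0), (x=2, y=1), (x=3, y=2), (x=4, y=3)  <- goal reached here
One shortest path (2 moves): (x=4, y=1) -> (x=3, y=1) -> (x=3, y=2)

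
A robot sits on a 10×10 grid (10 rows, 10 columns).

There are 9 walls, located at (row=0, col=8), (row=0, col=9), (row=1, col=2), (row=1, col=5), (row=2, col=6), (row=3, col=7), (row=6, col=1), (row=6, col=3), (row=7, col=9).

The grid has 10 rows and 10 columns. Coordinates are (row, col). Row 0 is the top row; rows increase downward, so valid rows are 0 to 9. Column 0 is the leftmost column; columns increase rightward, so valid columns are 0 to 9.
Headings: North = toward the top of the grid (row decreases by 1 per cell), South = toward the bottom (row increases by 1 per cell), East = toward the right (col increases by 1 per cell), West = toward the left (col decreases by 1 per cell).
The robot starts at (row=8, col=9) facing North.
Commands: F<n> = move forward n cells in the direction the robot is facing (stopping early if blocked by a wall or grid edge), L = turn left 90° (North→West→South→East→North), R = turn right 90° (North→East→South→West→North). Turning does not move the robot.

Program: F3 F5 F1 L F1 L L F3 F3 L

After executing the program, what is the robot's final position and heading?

Start: (row=8, col=9), facing North
  F3: move forward 0/3 (blocked), now at (row=8, col=9)
  F5: move forward 0/5 (blocked), now at (row=8, col=9)
  F1: move forward 0/1 (blocked), now at (row=8, col=9)
  L: turn left, now facing West
  F1: move forward 1, now at (row=8, col=8)
  L: turn left, now facing South
  L: turn left, now facing East
  F3: move forward 1/3 (blocked), now at (row=8, col=9)
  F3: move forward 0/3 (blocked), now at (row=8, col=9)
  L: turn left, now facing North
Final: (row=8, col=9), facing North

Answer: Final position: (row=8, col=9), facing North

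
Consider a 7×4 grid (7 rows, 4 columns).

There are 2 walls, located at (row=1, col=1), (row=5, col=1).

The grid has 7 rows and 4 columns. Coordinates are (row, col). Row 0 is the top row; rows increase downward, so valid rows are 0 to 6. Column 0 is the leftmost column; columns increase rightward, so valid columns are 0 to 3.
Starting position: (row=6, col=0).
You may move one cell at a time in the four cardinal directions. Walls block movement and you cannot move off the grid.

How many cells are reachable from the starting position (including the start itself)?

BFS flood-fill from (row=6, col=0):
  Distance 0: (row=6, col=0)
  Distance 1: (row=5, col=0), (row=6, col=1)
  Distance 2: (row=4, col=0), (row=6, col=2)
  Distance 3: (row=3, col=0), (row=4, col=1), (row=5, col=2), (row=6, col=3)
  Distance 4: (row=2, col=0), (row=3, col=1), (row=4, col=2), (row=5, col=3)
  Distance 5: (row=1, col=0), (row=2, col=1), (row=3, col=2), (row=4, col=3)
  Distance 6: (row=0, col=0), (row=2, col=2), (row=3, col=3)
  Distance 7: (row=0, col=1), (row=1, col=2), (row=2, col=3)
  Distance 8: (row=0, col=2), (row=1, col=3)
  Distance 9: (row=0, col=3)
Total reachable: 26 (grid has 26 open cells total)

Answer: Reachable cells: 26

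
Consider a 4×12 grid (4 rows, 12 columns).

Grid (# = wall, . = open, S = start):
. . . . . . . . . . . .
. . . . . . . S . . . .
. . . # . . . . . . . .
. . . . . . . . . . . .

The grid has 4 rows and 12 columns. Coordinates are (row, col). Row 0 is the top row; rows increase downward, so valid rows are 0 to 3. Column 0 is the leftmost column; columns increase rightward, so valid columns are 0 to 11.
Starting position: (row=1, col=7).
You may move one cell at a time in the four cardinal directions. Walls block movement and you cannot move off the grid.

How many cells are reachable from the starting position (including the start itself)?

Answer: Reachable cells: 47

Derivation:
BFS flood-fill from (row=1, col=7):
  Distance 0: (row=1, col=7)
  Distance 1: (row=0, col=7), (row=1, col=6), (row=1, col=8), (row=2, col=7)
  Distance 2: (row=0, col=6), (row=0, col=8), (row=1, col=5), (row=1, col=9), (row=2, col=6), (row=2, col=8), (row=3, col=7)
  Distance 3: (row=0, col=5), (row=0, col=9), (row=1, col=4), (row=1, col=10), (row=2, col=5), (row=2, col=9), (row=3, col=6), (row=3, col=8)
  Distance 4: (row=0, col=4), (row=0, col=10), (row=1, col=3), (row=1, col=11), (row=2, col=4), (row=2, col=10), (row=3, col=5), (row=3, col=9)
  Distance 5: (row=0, col=3), (row=0, col=11), (row=1, col=2), (row=2, col=11), (row=3, col=4), (row=3, col=10)
  Distance 6: (row=0, col=2), (row=1, col=1), (row=2, col=2), (row=3, col=3), (row=3, col=11)
  Distance 7: (row=0, col=1), (row=1, col=0), (row=2, col=1), (row=3, col=2)
  Distance 8: (row=0, col=0), (row=2, col=0), (row=3, col=1)
  Distance 9: (row=3, col=0)
Total reachable: 47 (grid has 47 open cells total)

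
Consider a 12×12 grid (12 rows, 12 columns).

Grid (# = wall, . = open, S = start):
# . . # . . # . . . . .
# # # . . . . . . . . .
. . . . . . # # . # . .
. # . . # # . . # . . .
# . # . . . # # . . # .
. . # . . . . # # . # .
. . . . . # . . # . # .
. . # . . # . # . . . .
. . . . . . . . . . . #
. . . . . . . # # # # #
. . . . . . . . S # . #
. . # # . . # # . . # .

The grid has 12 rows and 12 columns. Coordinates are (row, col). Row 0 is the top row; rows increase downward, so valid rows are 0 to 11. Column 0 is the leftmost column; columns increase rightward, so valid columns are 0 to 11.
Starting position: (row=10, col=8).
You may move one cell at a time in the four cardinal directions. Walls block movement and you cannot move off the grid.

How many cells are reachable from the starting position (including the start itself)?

Answer: Reachable cells: 97

Derivation:
BFS flood-fill from (row=10, col=8):
  Distance 0: (row=10, col=8)
  Distance 1: (row=10, col=7), (row=11, col=8)
  Distance 2: (row=10, col=6), (row=11, col=9)
  Distance 3: (row=9, col=6), (row=10, col=5)
  Distance 4: (row=8, col=6), (row=9, col=5), (row=10, col=4), (row=11, col=5)
  Distance 5: (row=7, col=6), (row=8, col=5), (row=8, col=7), (row=9, col=4), (row=10, col=3), (row=11, col=4)
  Distance 6: (row=6, col=6), (row=8, col=4), (row=8, col=8), (row=9, col=3), (row=10, col=2)
  Distance 7: (row=5, col=6), (row=6, col=7), (row=7, col=4), (row=7, col=8), (row=8, col=3), (row=8, col=9), (row=9, col=2), (row=10, col=1)
  Distance 8: (row=5, col=5), (row=6, col=4), (row=7, col=3), (row=7, col=9), (row=8, col=2), (row=8, col=10), (row=9, col=1), (row=10, col=0), (row=11, col=1)
  Distance 9: (row=4, col=5), (row=5, col=4), (row=6, col=3), (row=6, col=9), (row=7, col=10), (row=8, col=1), (row=9, col=0), (row=11, col=0)
  Distance 10: (row=4, col=4), (row=5, col=3), (row=5, col=9), (row=6, col=2), (row=7, col=1), (row=7, col=11), (row=8, col=0)
  Distance 11: (row=4, col=3), (row=4, col=9), (row=6, col=1), (row=6, col=11), (row=7, col=0)
  Distance 12: (row=3, col=3), (row=3, col=9), (row=4, col=8), (row=5, col=1), (row=5, col=11), (row=6, col=0)
  Distance 13: (row=2, col=3), (row=3, col=2), (row=3, col=10), (row=4, col=1), (row=4, col=11), (row=5, col=0)
  Distance 14: (row=1, col=3), (row=2, col=2), (row=2, col=4), (row=2, col=10), (row=3, col=11)
  Distance 15: (row=1, col=4), (row=1, col=10), (row=2, col=1), (row=2, col=5), (row=2, col=11)
  Distance 16: (row=0, col=4), (row=0, col=10), (row=1, col=5), (row=1, col=9), (row=1, col=11), (row=2, col=0)
  Distance 17: (row=0, col=5), (row=0, col=9), (row=0, col=11), (row=1, col=6), (row=1, col=8), (row=3, col=0)
  Distance 18: (row=0, col=8), (row=1, col=7), (row=2, col=8)
  Distance 19: (row=0, col=7)
Total reachable: 97 (grid has 103 open cells total)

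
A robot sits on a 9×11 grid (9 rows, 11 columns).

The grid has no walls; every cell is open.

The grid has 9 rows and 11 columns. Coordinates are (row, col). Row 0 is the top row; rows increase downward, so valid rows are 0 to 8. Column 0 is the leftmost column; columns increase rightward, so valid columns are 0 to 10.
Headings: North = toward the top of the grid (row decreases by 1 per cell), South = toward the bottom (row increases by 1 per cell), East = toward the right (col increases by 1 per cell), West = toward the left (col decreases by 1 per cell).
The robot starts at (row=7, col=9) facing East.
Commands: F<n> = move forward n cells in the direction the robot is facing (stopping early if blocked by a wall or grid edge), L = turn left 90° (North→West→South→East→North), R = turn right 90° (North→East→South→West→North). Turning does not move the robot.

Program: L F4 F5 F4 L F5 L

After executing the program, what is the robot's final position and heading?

Start: (row=7, col=9), facing East
  L: turn left, now facing North
  F4: move forward 4, now at (row=3, col=9)
  F5: move forward 3/5 (blocked), now at (row=0, col=9)
  F4: move forward 0/4 (blocked), now at (row=0, col=9)
  L: turn left, now facing West
  F5: move forward 5, now at (row=0, col=4)
  L: turn left, now facing South
Final: (row=0, col=4), facing South

Answer: Final position: (row=0, col=4), facing South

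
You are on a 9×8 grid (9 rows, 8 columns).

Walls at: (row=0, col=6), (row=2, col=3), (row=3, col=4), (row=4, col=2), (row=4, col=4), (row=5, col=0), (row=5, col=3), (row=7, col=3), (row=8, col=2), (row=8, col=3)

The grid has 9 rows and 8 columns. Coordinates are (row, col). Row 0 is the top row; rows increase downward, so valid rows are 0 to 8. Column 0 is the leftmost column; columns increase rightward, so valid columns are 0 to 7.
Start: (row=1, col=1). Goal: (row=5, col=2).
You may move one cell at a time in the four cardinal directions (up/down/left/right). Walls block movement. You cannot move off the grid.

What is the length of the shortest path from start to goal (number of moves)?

BFS from (row=1, col=1) until reaching (row=5, col=2):
  Distance 0: (row=1, col=1)
  Distance 1: (row=0, col=1), (row=1, col=0), (row=1, col=2), (row=2, col=1)
  Distance 2: (row=0, col=0), (row=0, col=2), (row=1, col=3), (row=2, col=0), (row=2, col=2), (row=3, col=1)
  Distance 3: (row=0, col=3), (row=1, col=4), (row=3, col=0), (row=3, col=2), (row=4, col=1)
  Distance 4: (row=0, col=4), (row=1, col=5), (row=2, col=4), (row=3, col=3), (row=4, col=0), (row=5, col=1)
  Distance 5: (row=0, col=5), (row=1, col=6), (row=2, col=5), (row=4, col=3), (row=5, col=2), (row=6, col=1)  <- goal reached here
One shortest path (5 moves): (row=1, col=1) -> (row=2, col=1) -> (row=3, col=1) -> (row=4, col=1) -> (row=5, col=1) -> (row=5, col=2)

Answer: Shortest path length: 5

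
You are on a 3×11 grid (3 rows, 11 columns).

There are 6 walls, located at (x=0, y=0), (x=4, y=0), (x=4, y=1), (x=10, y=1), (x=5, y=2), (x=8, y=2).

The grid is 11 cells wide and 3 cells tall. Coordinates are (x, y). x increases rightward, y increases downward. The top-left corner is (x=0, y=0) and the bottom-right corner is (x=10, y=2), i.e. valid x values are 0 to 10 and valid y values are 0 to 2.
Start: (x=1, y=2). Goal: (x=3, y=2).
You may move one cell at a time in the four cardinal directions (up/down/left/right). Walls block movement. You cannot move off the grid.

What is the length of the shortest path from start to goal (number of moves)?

Answer: Shortest path length: 2

Derivation:
BFS from (x=1, y=2) until reaching (x=3, y=2):
  Distance 0: (x=1, y=2)
  Distance 1: (x=1, y=1), (x=0, y=2), (x=2, y=2)
  Distance 2: (x=1, y=0), (x=0, y=1), (x=2, y=1), (x=3, y=2)  <- goal reached here
One shortest path (2 moves): (x=1, y=2) -> (x=2, y=2) -> (x=3, y=2)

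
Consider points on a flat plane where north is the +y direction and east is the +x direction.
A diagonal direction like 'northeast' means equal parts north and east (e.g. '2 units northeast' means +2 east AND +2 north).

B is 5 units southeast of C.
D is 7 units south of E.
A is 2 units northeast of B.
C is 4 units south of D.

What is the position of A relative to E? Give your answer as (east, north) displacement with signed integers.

Place E at the origin (east=0, north=0).
  D is 7 units south of E: delta (east=+0, north=-7); D at (east=0, north=-7).
  C is 4 units south of D: delta (east=+0, north=-4); C at (east=0, north=-11).
  B is 5 units southeast of C: delta (east=+5, north=-5); B at (east=5, north=-16).
  A is 2 units northeast of B: delta (east=+2, north=+2); A at (east=7, north=-14).
Therefore A relative to E: (east=7, north=-14).

Answer: A is at (east=7, north=-14) relative to E.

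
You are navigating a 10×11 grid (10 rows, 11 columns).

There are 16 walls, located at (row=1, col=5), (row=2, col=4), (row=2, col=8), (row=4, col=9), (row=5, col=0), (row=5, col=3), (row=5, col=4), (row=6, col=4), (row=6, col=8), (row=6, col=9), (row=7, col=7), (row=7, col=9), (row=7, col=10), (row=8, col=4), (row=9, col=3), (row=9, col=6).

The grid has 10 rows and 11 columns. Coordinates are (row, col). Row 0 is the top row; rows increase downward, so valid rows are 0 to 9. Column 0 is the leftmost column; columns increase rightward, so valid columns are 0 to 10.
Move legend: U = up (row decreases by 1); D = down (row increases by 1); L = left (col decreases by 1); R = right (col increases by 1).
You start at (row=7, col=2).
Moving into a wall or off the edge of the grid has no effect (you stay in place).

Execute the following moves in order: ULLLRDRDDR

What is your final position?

Start: (row=7, col=2)
  U (up): (row=7, col=2) -> (row=6, col=2)
  L (left): (row=6, col=2) -> (row=6, col=1)
  L (left): (row=6, col=1) -> (row=6, col=0)
  L (left): blocked, stay at (row=6, col=0)
  R (right): (row=6, col=0) -> (row=6, col=1)
  D (down): (row=6, col=1) -> (row=7, col=1)
  R (right): (row=7, col=1) -> (row=7, col=2)
  D (down): (row=7, col=2) -> (row=8, col=2)
  D (down): (row=8, col=2) -> (row=9, col=2)
  R (right): blocked, stay at (row=9, col=2)
Final: (row=9, col=2)

Answer: Final position: (row=9, col=2)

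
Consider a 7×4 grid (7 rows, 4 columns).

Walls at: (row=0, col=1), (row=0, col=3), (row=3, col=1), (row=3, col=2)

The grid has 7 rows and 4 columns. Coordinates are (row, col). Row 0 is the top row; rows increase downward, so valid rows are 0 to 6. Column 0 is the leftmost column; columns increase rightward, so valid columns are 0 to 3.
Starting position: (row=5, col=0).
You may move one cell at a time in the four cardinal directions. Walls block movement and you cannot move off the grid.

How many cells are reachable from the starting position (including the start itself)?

Answer: Reachable cells: 24

Derivation:
BFS flood-fill from (row=5, col=0):
  Distance 0: (row=5, col=0)
  Distance 1: (row=4, col=0), (row=5, col=1), (row=6, col=0)
  Distance 2: (row=3, col=0), (row=4, col=1), (row=5, col=2), (row=6, col=1)
  Distance 3: (row=2, col=0), (row=4, col=2), (row=5, col=3), (row=6, col=2)
  Distance 4: (row=1, col=0), (row=2, col=1), (row=4, col=3), (row=6, col=3)
  Distance 5: (row=0, col=0), (row=1, col=1), (row=2, col=2), (row=3, col=3)
  Distance 6: (row=1, col=2), (row=2, col=3)
  Distance 7: (row=0, col=2), (row=1, col=3)
Total reachable: 24 (grid has 24 open cells total)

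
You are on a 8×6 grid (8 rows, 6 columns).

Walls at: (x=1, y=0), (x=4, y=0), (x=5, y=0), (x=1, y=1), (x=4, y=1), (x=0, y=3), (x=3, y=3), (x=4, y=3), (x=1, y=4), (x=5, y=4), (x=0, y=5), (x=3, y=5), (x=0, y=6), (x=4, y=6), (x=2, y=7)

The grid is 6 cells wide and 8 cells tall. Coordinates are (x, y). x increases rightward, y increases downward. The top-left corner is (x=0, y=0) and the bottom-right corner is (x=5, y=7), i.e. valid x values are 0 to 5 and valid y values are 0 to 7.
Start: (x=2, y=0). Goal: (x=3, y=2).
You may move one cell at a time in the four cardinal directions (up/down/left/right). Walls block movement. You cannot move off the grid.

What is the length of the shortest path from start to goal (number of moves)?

Answer: Shortest path length: 3

Derivation:
BFS from (x=2, y=0) until reaching (x=3, y=2):
  Distance 0: (x=2, y=0)
  Distance 1: (x=3, y=0), (x=2, y=1)
  Distance 2: (x=3, y=1), (x=2, y=2)
  Distance 3: (x=1, y=2), (x=3, y=2), (x=2, y=3)  <- goal reached here
One shortest path (3 moves): (x=2, y=0) -> (x=3, y=0) -> (x=3, y=1) -> (x=3, y=2)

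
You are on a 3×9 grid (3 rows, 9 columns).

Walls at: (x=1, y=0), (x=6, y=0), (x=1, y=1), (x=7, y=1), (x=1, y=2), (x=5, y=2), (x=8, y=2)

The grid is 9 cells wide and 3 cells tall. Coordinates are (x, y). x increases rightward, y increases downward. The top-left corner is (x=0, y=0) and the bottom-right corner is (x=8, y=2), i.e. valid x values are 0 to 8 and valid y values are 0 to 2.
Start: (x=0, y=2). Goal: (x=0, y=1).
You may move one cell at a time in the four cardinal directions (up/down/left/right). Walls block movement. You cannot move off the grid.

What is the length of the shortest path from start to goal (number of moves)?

BFS from (x=0, y=2) until reaching (x=0, y=1):
  Distance 0: (x=0, y=2)
  Distance 1: (x=0, y=1)  <- goal reached here
One shortest path (1 moves): (x=0, y=2) -> (x=0, y=1)

Answer: Shortest path length: 1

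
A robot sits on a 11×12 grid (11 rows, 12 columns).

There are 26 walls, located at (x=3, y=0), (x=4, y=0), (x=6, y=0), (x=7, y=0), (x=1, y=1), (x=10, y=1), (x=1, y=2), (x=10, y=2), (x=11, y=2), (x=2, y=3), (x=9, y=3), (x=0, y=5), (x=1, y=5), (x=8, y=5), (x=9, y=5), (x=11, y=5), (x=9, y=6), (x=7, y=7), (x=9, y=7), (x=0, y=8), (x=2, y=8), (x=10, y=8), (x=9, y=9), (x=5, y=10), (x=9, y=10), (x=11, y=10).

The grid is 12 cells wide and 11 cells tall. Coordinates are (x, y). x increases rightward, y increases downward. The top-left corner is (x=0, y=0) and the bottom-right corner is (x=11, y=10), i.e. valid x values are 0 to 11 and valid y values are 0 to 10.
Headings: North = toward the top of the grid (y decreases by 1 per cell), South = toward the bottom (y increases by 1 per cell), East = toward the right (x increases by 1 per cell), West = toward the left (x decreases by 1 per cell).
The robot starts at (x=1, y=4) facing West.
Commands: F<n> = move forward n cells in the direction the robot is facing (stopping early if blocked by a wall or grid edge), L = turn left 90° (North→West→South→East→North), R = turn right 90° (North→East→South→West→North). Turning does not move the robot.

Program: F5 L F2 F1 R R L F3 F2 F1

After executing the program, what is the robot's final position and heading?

Answer: Final position: (x=0, y=4), facing West

Derivation:
Start: (x=1, y=4), facing West
  F5: move forward 1/5 (blocked), now at (x=0, y=4)
  L: turn left, now facing South
  F2: move forward 0/2 (blocked), now at (x=0, y=4)
  F1: move forward 0/1 (blocked), now at (x=0, y=4)
  R: turn right, now facing West
  R: turn right, now facing North
  L: turn left, now facing West
  F3: move forward 0/3 (blocked), now at (x=0, y=4)
  F2: move forward 0/2 (blocked), now at (x=0, y=4)
  F1: move forward 0/1 (blocked), now at (x=0, y=4)
Final: (x=0, y=4), facing West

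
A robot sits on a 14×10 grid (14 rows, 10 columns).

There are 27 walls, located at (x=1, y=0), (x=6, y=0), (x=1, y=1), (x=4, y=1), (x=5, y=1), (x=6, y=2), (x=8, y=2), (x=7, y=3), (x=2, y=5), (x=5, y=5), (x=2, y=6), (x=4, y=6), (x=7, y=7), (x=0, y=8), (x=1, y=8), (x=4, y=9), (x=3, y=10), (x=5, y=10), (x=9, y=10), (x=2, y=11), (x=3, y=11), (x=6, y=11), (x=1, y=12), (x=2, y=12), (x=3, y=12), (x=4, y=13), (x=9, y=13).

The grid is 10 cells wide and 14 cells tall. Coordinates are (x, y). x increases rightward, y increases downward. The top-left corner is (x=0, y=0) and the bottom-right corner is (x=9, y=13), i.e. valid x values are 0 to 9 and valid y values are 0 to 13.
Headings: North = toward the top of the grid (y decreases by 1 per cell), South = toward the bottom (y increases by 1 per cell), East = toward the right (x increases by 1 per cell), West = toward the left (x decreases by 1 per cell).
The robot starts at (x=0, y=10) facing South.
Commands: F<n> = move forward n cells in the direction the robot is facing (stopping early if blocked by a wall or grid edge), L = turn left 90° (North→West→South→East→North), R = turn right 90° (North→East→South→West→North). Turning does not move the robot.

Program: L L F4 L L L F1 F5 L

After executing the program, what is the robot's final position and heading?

Answer: Final position: (x=3, y=9), facing North

Derivation:
Start: (x=0, y=10), facing South
  L: turn left, now facing East
  L: turn left, now facing North
  F4: move forward 1/4 (blocked), now at (x=0, y=9)
  L: turn left, now facing West
  L: turn left, now facing South
  L: turn left, now facing East
  F1: move forward 1, now at (x=1, y=9)
  F5: move forward 2/5 (blocked), now at (x=3, y=9)
  L: turn left, now facing North
Final: (x=3, y=9), facing North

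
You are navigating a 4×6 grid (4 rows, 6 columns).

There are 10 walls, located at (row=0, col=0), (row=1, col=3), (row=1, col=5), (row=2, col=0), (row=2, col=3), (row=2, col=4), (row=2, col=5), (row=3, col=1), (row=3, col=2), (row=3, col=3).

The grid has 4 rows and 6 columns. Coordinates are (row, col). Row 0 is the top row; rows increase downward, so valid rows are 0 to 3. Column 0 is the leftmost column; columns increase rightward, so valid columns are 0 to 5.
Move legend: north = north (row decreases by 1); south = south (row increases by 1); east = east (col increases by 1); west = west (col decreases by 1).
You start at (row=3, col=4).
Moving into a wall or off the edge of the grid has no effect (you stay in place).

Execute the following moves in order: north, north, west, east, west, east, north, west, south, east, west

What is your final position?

Start: (row=3, col=4)
  north (north): blocked, stay at (row=3, col=4)
  north (north): blocked, stay at (row=3, col=4)
  west (west): blocked, stay at (row=3, col=4)
  east (east): (row=3, col=4) -> (row=3, col=5)
  west (west): (row=3, col=5) -> (row=3, col=4)
  east (east): (row=3, col=4) -> (row=3, col=5)
  north (north): blocked, stay at (row=3, col=5)
  west (west): (row=3, col=5) -> (row=3, col=4)
  south (south): blocked, stay at (row=3, col=4)
  east (east): (row=3, col=4) -> (row=3, col=5)
  west (west): (row=3, col=5) -> (row=3, col=4)
Final: (row=3, col=4)

Answer: Final position: (row=3, col=4)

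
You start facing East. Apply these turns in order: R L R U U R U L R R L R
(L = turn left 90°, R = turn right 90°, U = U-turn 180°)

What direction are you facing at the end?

Answer: Final heading: South

Derivation:
Start: East
  R (right (90° clockwise)) -> South
  L (left (90° counter-clockwise)) -> East
  R (right (90° clockwise)) -> South
  U (U-turn (180°)) -> North
  U (U-turn (180°)) -> South
  R (right (90° clockwise)) -> West
  U (U-turn (180°)) -> East
  L (left (90° counter-clockwise)) -> North
  R (right (90° clockwise)) -> East
  R (right (90° clockwise)) -> South
  L (left (90° counter-clockwise)) -> East
  R (right (90° clockwise)) -> South
Final: South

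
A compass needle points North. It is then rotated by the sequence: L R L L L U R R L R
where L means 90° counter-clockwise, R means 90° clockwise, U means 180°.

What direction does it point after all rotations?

Answer: Final heading: East

Derivation:
Start: North
  L (left (90° counter-clockwise)) -> West
  R (right (90° clockwise)) -> North
  L (left (90° counter-clockwise)) -> West
  L (left (90° counter-clockwise)) -> South
  L (left (90° counter-clockwise)) -> East
  U (U-turn (180°)) -> West
  R (right (90° clockwise)) -> North
  R (right (90° clockwise)) -> East
  L (left (90° counter-clockwise)) -> North
  R (right (90° clockwise)) -> East
Final: East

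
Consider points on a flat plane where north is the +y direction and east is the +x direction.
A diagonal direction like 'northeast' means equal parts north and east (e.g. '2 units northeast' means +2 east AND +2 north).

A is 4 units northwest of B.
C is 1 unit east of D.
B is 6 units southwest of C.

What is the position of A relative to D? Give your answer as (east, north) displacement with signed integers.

Place D at the origin (east=0, north=0).
  C is 1 unit east of D: delta (east=+1, north=+0); C at (east=1, north=0).
  B is 6 units southwest of C: delta (east=-6, north=-6); B at (east=-5, north=-6).
  A is 4 units northwest of B: delta (east=-4, north=+4); A at (east=-9, north=-2).
Therefore A relative to D: (east=-9, north=-2).

Answer: A is at (east=-9, north=-2) relative to D.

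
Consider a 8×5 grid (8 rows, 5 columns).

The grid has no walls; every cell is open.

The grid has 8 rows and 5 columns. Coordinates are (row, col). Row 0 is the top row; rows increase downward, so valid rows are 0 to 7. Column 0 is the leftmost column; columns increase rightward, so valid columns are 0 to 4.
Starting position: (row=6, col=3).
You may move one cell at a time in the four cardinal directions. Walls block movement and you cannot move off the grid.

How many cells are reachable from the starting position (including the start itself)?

Answer: Reachable cells: 40

Derivation:
BFS flood-fill from (row=6, col=3):
  Distance 0: (row=6, col=3)
  Distance 1: (row=5, col=3), (row=6, col=2), (row=6, col=4), (row=7, col=3)
  Distance 2: (row=4, col=3), (row=5, col=2), (row=5, col=4), (row=6, col=1), (row=7, col=2), (row=7, col=4)
  Distance 3: (row=3, col=3), (row=4, col=2), (row=4, col=4), (row=5, col=1), (row=6, col=0), (row=7, col=1)
  Distance 4: (row=2, col=3), (row=3, col=2), (row=3, col=4), (row=4, col=1), (row=5, col=0), (row=7, col=0)
  Distance 5: (row=1, col=3), (row=2, col=2), (row=2, col=4), (row=3, col=1), (row=4, col=0)
  Distance 6: (row=0, col=3), (row=1, col=2), (row=1, col=4), (row=2, col=1), (row=3, col=0)
  Distance 7: (row=0, col=2), (row=0, col=4), (row=1, col=1), (row=2, col=0)
  Distance 8: (row=0, col=1), (row=1, col=0)
  Distance 9: (row=0, col=0)
Total reachable: 40 (grid has 40 open cells total)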